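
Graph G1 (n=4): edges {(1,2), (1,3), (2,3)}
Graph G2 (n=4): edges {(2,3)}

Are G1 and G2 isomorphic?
No, not isomorphic

The graphs are NOT isomorphic.

Counting triangles (3-cliques): G1 has 1, G2 has 0.
Triangle count is an isomorphism invariant, so differing triangle counts rule out isomorphism.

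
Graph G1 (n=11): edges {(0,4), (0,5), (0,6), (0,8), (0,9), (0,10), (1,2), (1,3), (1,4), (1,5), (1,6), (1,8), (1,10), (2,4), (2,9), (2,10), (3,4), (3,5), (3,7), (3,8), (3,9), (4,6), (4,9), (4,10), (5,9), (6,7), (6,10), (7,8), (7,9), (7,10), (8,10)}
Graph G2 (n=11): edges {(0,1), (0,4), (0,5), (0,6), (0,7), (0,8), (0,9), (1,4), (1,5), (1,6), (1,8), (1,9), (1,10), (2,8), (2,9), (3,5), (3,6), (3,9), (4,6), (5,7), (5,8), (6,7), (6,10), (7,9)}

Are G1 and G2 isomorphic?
No, not isomorphic

The graphs are NOT isomorphic.

Counting triangles (3-cliques): G1 has 24, G2 has 13.
Triangle count is an isomorphism invariant, so differing triangle counts rule out isomorphism.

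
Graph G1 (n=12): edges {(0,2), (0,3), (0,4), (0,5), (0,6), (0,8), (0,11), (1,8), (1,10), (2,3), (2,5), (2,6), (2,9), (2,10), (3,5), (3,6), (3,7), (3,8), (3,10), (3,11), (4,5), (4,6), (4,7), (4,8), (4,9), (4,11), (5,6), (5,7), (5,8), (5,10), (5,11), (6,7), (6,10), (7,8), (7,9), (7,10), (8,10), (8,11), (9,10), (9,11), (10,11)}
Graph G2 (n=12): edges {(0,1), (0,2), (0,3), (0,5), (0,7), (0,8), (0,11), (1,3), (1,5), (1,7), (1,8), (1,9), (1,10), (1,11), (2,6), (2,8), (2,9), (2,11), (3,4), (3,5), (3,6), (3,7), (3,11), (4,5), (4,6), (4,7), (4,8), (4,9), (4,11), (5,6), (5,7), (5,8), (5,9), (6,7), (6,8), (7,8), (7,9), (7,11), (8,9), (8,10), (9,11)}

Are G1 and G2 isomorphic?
Yes, isomorphic

The graphs are isomorphic.
One valid mapping φ: V(G1) → V(G2): 0→3, 1→10, 2→6, 3→5, 4→11, 5→7, 6→4, 7→9, 8→1, 9→2, 10→8, 11→0

Verify φ preserves adjacency — for each edge of G1, its image is an edge of G2:
  (0,2) → (φ(0),φ(2)) = (3,6) ∈ E(G2) ✓
  (0,3) → (φ(0),φ(3)) = (3,5) ∈ E(G2) ✓
  (0,4) → (φ(0),φ(4)) = (3,11) ∈ E(G2) ✓
  (0,5) → (φ(0),φ(5)) = (3,7) ∈ E(G2) ✓
  (0,6) → (φ(0),φ(6)) = (3,4) ∈ E(G2) ✓
  (0,8) → (φ(0),φ(8)) = (1,3) ∈ E(G2) ✓
  (0,11) → (φ(0),φ(11)) = (0,3) ∈ E(G2) ✓
  (1,8) → (φ(1),φ(8)) = (1,10) ∈ E(G2) ✓
  (1,10) → (φ(1),φ(10)) = (8,10) ∈ E(G2) ✓
  (2,3) → (φ(2),φ(3)) = (5,6) ∈ E(G2) ✓
  (2,5) → (φ(2),φ(5)) = (6,7) ∈ E(G2) ✓
  (2,6) → (φ(2),φ(6)) = (4,6) ∈ E(G2) ✓
  (2,9) → (φ(2),φ(9)) = (2,6) ∈ E(G2) ✓
  (2,10) → (φ(2),φ(10)) = (6,8) ∈ E(G2) ✓
  (3,5) → (φ(3),φ(5)) = (5,7) ∈ E(G2) ✓
  (3,6) → (φ(3),φ(6)) = (4,5) ∈ E(G2) ✓
  (3,7) → (φ(3),φ(7)) = (5,9) ∈ E(G2) ✓
  (3,8) → (φ(3),φ(8)) = (1,5) ∈ E(G2) ✓
  (3,10) → (φ(3),φ(10)) = (5,8) ∈ E(G2) ✓
  (3,11) → (φ(3),φ(11)) = (0,5) ∈ E(G2) ✓
  (4,5) → (φ(4),φ(5)) = (7,11) ∈ E(G2) ✓
  (4,6) → (φ(4),φ(6)) = (4,11) ∈ E(G2) ✓
  (4,7) → (φ(4),φ(7)) = (9,11) ∈ E(G2) ✓
  (4,8) → (φ(4),φ(8)) = (1,11) ∈ E(G2) ✓
  (4,9) → (φ(4),φ(9)) = (2,11) ∈ E(G2) ✓
  (4,11) → (φ(4),φ(11)) = (0,11) ∈ E(G2) ✓
  (5,6) → (φ(5),φ(6)) = (4,7) ∈ E(G2) ✓
  (5,7) → (φ(5),φ(7)) = (7,9) ∈ E(G2) ✓
  (5,8) → (φ(5),φ(8)) = (1,7) ∈ E(G2) ✓
  (5,10) → (φ(5),φ(10)) = (7,8) ∈ E(G2) ✓
  (5,11) → (φ(5),φ(11)) = (0,7) ∈ E(G2) ✓
  (6,7) → (φ(6),φ(7)) = (4,9) ∈ E(G2) ✓
  (6,10) → (φ(6),φ(10)) = (4,8) ∈ E(G2) ✓
  (7,8) → (φ(7),φ(8)) = (1,9) ∈ E(G2) ✓
  (7,9) → (φ(7),φ(9)) = (2,9) ∈ E(G2) ✓
  (7,10) → (φ(7),φ(10)) = (8,9) ∈ E(G2) ✓
  (8,10) → (φ(8),φ(10)) = (1,8) ∈ E(G2) ✓
  (8,11) → (φ(8),φ(11)) = (0,1) ∈ E(G2) ✓
  (9,10) → (φ(9),φ(10)) = (2,8) ∈ E(G2) ✓
  (9,11) → (φ(9),φ(11)) = (0,2) ∈ E(G2) ✓
  (10,11) → (φ(10),φ(11)) = (0,8) ∈ E(G2) ✓
All 41 edges of G1 map to edges of G2, and |E(G1)| = |E(G2)| = 41, so φ is a bijection on edges as well as vertices. Hence G1 ≅ G2.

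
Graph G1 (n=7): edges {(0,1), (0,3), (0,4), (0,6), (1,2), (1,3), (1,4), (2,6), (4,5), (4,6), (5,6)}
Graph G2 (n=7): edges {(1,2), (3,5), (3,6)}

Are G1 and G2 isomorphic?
No, not isomorphic

The graphs are NOT isomorphic.

Connected components of G1: 1 component(s) with vertex sets [[0, 1, 2, 3, 4, 5, 6]], sizes [7].
Connected components of G2: 4 component(s) with vertex sets [[0], [4], [1, 2], [3, 5, 6]], sizes [1, 1, 2, 3].
The number of connected components (and the multiset of component sizes) is an isomorphism invariant — an isomorphism maps each component of G1 bijectively onto a component of G2. Since G1 has 1 component(s) and G2 has 4, they cannot be isomorphic.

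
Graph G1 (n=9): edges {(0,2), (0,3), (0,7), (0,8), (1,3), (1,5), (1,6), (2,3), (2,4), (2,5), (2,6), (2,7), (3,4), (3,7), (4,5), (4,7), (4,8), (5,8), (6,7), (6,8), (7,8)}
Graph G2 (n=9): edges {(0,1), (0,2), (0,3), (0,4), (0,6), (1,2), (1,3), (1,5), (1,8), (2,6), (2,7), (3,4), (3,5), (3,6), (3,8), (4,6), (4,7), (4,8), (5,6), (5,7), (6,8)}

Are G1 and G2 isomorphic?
Yes, isomorphic

The graphs are isomorphic.
One valid mapping φ: V(G1) → V(G2): 0→8, 1→7, 2→6, 3→4, 4→0, 5→2, 6→5, 7→3, 8→1

Verify φ preserves adjacency — for each edge of G1, its image is an edge of G2:
  (0,2) → (φ(0),φ(2)) = (6,8) ∈ E(G2) ✓
  (0,3) → (φ(0),φ(3)) = (4,8) ∈ E(G2) ✓
  (0,7) → (φ(0),φ(7)) = (3,8) ∈ E(G2) ✓
  (0,8) → (φ(0),φ(8)) = (1,8) ∈ E(G2) ✓
  (1,3) → (φ(1),φ(3)) = (4,7) ∈ E(G2) ✓
  (1,5) → (φ(1),φ(5)) = (2,7) ∈ E(G2) ✓
  (1,6) → (φ(1),φ(6)) = (5,7) ∈ E(G2) ✓
  (2,3) → (φ(2),φ(3)) = (4,6) ∈ E(G2) ✓
  (2,4) → (φ(2),φ(4)) = (0,6) ∈ E(G2) ✓
  (2,5) → (φ(2),φ(5)) = (2,6) ∈ E(G2) ✓
  (2,6) → (φ(2),φ(6)) = (5,6) ∈ E(G2) ✓
  (2,7) → (φ(2),φ(7)) = (3,6) ∈ E(G2) ✓
  (3,4) → (φ(3),φ(4)) = (0,4) ∈ E(G2) ✓
  (3,7) → (φ(3),φ(7)) = (3,4) ∈ E(G2) ✓
  (4,5) → (φ(4),φ(5)) = (0,2) ∈ E(G2) ✓
  (4,7) → (φ(4),φ(7)) = (0,3) ∈ E(G2) ✓
  (4,8) → (φ(4),φ(8)) = (0,1) ∈ E(G2) ✓
  (5,8) → (φ(5),φ(8)) = (1,2) ∈ E(G2) ✓
  (6,7) → (φ(6),φ(7)) = (3,5) ∈ E(G2) ✓
  (6,8) → (φ(6),φ(8)) = (1,5) ∈ E(G2) ✓
  (7,8) → (φ(7),φ(8)) = (1,3) ∈ E(G2) ✓
All 21 edges of G1 map to edges of G2, and |E(G1)| = |E(G2)| = 21, so φ is a bijection on edges as well as vertices. Hence G1 ≅ G2.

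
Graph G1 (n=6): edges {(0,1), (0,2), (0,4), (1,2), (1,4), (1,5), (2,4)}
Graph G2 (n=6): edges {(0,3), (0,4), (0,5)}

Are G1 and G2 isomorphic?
No, not isomorphic

The graphs are NOT isomorphic.

Counting triangles (3-cliques): G1 has 4, G2 has 0.
Triangle count is an isomorphism invariant, so differing triangle counts rule out isomorphism.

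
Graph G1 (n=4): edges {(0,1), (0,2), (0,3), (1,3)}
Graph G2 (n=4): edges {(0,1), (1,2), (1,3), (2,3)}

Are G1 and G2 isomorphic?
Yes, isomorphic

The graphs are isomorphic.
One valid mapping φ: V(G1) → V(G2): 0→1, 1→3, 2→0, 3→2

Verify φ preserves adjacency — for each edge of G1, its image is an edge of G2:
  (0,1) → (φ(0),φ(1)) = (1,3) ∈ E(G2) ✓
  (0,2) → (φ(0),φ(2)) = (0,1) ∈ E(G2) ✓
  (0,3) → (φ(0),φ(3)) = (1,2) ∈ E(G2) ✓
  (1,3) → (φ(1),φ(3)) = (2,3) ∈ E(G2) ✓
All 4 edges of G1 map to edges of G2, and |E(G1)| = |E(G2)| = 4, so φ is a bijection on edges as well as vertices. Hence G1 ≅ G2.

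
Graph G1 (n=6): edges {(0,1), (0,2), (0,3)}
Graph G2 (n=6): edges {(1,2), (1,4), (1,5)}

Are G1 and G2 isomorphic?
Yes, isomorphic

The graphs are isomorphic.
One valid mapping φ: V(G1) → V(G2): 0→1, 1→4, 2→5, 3→2, 4→0, 5→3

Verify φ preserves adjacency — for each edge of G1, its image is an edge of G2:
  (0,1) → (φ(0),φ(1)) = (1,4) ∈ E(G2) ✓
  (0,2) → (φ(0),φ(2)) = (1,5) ∈ E(G2) ✓
  (0,3) → (φ(0),φ(3)) = (1,2) ∈ E(G2) ✓
All 3 edges of G1 map to edges of G2, and |E(G1)| = |E(G2)| = 3, so φ is a bijection on edges as well as vertices. Hence G1 ≅ G2.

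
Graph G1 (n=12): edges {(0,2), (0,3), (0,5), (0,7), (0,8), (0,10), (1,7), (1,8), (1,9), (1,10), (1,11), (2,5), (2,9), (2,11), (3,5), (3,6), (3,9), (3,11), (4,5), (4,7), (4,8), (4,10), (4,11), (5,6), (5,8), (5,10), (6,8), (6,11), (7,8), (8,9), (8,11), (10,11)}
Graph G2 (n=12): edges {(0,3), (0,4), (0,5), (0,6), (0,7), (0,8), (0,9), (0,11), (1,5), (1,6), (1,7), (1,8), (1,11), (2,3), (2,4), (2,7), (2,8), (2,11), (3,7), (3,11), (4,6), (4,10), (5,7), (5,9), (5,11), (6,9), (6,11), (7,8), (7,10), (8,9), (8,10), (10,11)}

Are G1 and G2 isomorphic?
Yes, isomorphic

The graphs are isomorphic.
One valid mapping φ: V(G1) → V(G2): 0→8, 1→6, 2→10, 3→2, 4→5, 5→7, 6→3, 7→9, 8→0, 9→4, 10→1, 11→11

Verify φ preserves adjacency — for each edge of G1, its image is an edge of G2:
  (0,2) → (φ(0),φ(2)) = (8,10) ∈ E(G2) ✓
  (0,3) → (φ(0),φ(3)) = (2,8) ∈ E(G2) ✓
  (0,5) → (φ(0),φ(5)) = (7,8) ∈ E(G2) ✓
  (0,7) → (φ(0),φ(7)) = (8,9) ∈ E(G2) ✓
  (0,8) → (φ(0),φ(8)) = (0,8) ∈ E(G2) ✓
  (0,10) → (φ(0),φ(10)) = (1,8) ∈ E(G2) ✓
  (1,7) → (φ(1),φ(7)) = (6,9) ∈ E(G2) ✓
  (1,8) → (φ(1),φ(8)) = (0,6) ∈ E(G2) ✓
  (1,9) → (φ(1),φ(9)) = (4,6) ∈ E(G2) ✓
  (1,10) → (φ(1),φ(10)) = (1,6) ∈ E(G2) ✓
  (1,11) → (φ(1),φ(11)) = (6,11) ∈ E(G2) ✓
  (2,5) → (φ(2),φ(5)) = (7,10) ∈ E(G2) ✓
  (2,9) → (φ(2),φ(9)) = (4,10) ∈ E(G2) ✓
  (2,11) → (φ(2),φ(11)) = (10,11) ∈ E(G2) ✓
  (3,5) → (φ(3),φ(5)) = (2,7) ∈ E(G2) ✓
  (3,6) → (φ(3),φ(6)) = (2,3) ∈ E(G2) ✓
  (3,9) → (φ(3),φ(9)) = (2,4) ∈ E(G2) ✓
  (3,11) → (φ(3),φ(11)) = (2,11) ∈ E(G2) ✓
  (4,5) → (φ(4),φ(5)) = (5,7) ∈ E(G2) ✓
  (4,7) → (φ(4),φ(7)) = (5,9) ∈ E(G2) ✓
  (4,8) → (φ(4),φ(8)) = (0,5) ∈ E(G2) ✓
  (4,10) → (φ(4),φ(10)) = (1,5) ∈ E(G2) ✓
  (4,11) → (φ(4),φ(11)) = (5,11) ∈ E(G2) ✓
  (5,6) → (φ(5),φ(6)) = (3,7) ∈ E(G2) ✓
  (5,8) → (φ(5),φ(8)) = (0,7) ∈ E(G2) ✓
  (5,10) → (φ(5),φ(10)) = (1,7) ∈ E(G2) ✓
  (6,8) → (φ(6),φ(8)) = (0,3) ∈ E(G2) ✓
  (6,11) → (φ(6),φ(11)) = (3,11) ∈ E(G2) ✓
  (7,8) → (φ(7),φ(8)) = (0,9) ∈ E(G2) ✓
  (8,9) → (φ(8),φ(9)) = (0,4) ∈ E(G2) ✓
  (8,11) → (φ(8),φ(11)) = (0,11) ∈ E(G2) ✓
  (10,11) → (φ(10),φ(11)) = (1,11) ∈ E(G2) ✓
All 32 edges of G1 map to edges of G2, and |E(G1)| = |E(G2)| = 32, so φ is a bijection on edges as well as vertices. Hence G1 ≅ G2.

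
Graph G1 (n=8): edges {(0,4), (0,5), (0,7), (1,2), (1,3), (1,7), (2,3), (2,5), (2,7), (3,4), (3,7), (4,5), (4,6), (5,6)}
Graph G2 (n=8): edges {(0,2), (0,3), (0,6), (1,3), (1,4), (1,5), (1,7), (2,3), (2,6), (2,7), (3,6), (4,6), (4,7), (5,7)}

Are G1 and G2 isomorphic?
Yes, isomorphic

The graphs are isomorphic.
One valid mapping φ: V(G1) → V(G2): 0→4, 1→0, 2→3, 3→2, 4→7, 5→1, 6→5, 7→6

Verify φ preserves adjacency — for each edge of G1, its image is an edge of G2:
  (0,4) → (φ(0),φ(4)) = (4,7) ∈ E(G2) ✓
  (0,5) → (φ(0),φ(5)) = (1,4) ∈ E(G2) ✓
  (0,7) → (φ(0),φ(7)) = (4,6) ∈ E(G2) ✓
  (1,2) → (φ(1),φ(2)) = (0,3) ∈ E(G2) ✓
  (1,3) → (φ(1),φ(3)) = (0,2) ∈ E(G2) ✓
  (1,7) → (φ(1),φ(7)) = (0,6) ∈ E(G2) ✓
  (2,3) → (φ(2),φ(3)) = (2,3) ∈ E(G2) ✓
  (2,5) → (φ(2),φ(5)) = (1,3) ∈ E(G2) ✓
  (2,7) → (φ(2),φ(7)) = (3,6) ∈ E(G2) ✓
  (3,4) → (φ(3),φ(4)) = (2,7) ∈ E(G2) ✓
  (3,7) → (φ(3),φ(7)) = (2,6) ∈ E(G2) ✓
  (4,5) → (φ(4),φ(5)) = (1,7) ∈ E(G2) ✓
  (4,6) → (φ(4),φ(6)) = (5,7) ∈ E(G2) ✓
  (5,6) → (φ(5),φ(6)) = (1,5) ∈ E(G2) ✓
All 14 edges of G1 map to edges of G2, and |E(G1)| = |E(G2)| = 14, so φ is a bijection on edges as well as vertices. Hence G1 ≅ G2.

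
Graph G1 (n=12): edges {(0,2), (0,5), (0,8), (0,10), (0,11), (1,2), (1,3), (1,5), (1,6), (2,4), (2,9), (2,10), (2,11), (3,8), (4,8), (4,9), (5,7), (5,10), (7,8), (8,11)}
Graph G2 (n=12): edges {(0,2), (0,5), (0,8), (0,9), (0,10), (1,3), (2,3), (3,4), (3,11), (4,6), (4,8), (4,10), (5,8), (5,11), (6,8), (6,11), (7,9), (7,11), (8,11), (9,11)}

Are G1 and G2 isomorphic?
Yes, isomorphic

The graphs are isomorphic.
One valid mapping φ: V(G1) → V(G2): 0→8, 1→3, 2→11, 3→2, 4→9, 5→4, 6→1, 7→10, 8→0, 9→7, 10→6, 11→5

Verify φ preserves adjacency — for each edge of G1, its image is an edge of G2:
  (0,2) → (φ(0),φ(2)) = (8,11) ∈ E(G2) ✓
  (0,5) → (φ(0),φ(5)) = (4,8) ∈ E(G2) ✓
  (0,8) → (φ(0),φ(8)) = (0,8) ∈ E(G2) ✓
  (0,10) → (φ(0),φ(10)) = (6,8) ∈ E(G2) ✓
  (0,11) → (φ(0),φ(11)) = (5,8) ∈ E(G2) ✓
  (1,2) → (φ(1),φ(2)) = (3,11) ∈ E(G2) ✓
  (1,3) → (φ(1),φ(3)) = (2,3) ∈ E(G2) ✓
  (1,5) → (φ(1),φ(5)) = (3,4) ∈ E(G2) ✓
  (1,6) → (φ(1),φ(6)) = (1,3) ∈ E(G2) ✓
  (2,4) → (φ(2),φ(4)) = (9,11) ∈ E(G2) ✓
  (2,9) → (φ(2),φ(9)) = (7,11) ∈ E(G2) ✓
  (2,10) → (φ(2),φ(10)) = (6,11) ∈ E(G2) ✓
  (2,11) → (φ(2),φ(11)) = (5,11) ∈ E(G2) ✓
  (3,8) → (φ(3),φ(8)) = (0,2) ∈ E(G2) ✓
  (4,8) → (φ(4),φ(8)) = (0,9) ∈ E(G2) ✓
  (4,9) → (φ(4),φ(9)) = (7,9) ∈ E(G2) ✓
  (5,7) → (φ(5),φ(7)) = (4,10) ∈ E(G2) ✓
  (5,10) → (φ(5),φ(10)) = (4,6) ∈ E(G2) ✓
  (7,8) → (φ(7),φ(8)) = (0,10) ∈ E(G2) ✓
  (8,11) → (φ(8),φ(11)) = (0,5) ∈ E(G2) ✓
All 20 edges of G1 map to edges of G2, and |E(G1)| = |E(G2)| = 20, so φ is a bijection on edges as well as vertices. Hence G1 ≅ G2.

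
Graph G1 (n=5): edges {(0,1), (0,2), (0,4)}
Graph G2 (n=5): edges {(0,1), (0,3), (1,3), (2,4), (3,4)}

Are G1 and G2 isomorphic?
No, not isomorphic

The graphs are NOT isomorphic.

Connected components of G1: 2 component(s) with vertex sets [[3], [0, 1, 2, 4]], sizes [1, 4].
Connected components of G2: 1 component(s) with vertex sets [[0, 1, 2, 3, 4]], sizes [5].
The number of connected components (and the multiset of component sizes) is an isomorphism invariant — an isomorphism maps each component of G1 bijectively onto a component of G2. Since G1 has 2 component(s) and G2 has 1, they cannot be isomorphic.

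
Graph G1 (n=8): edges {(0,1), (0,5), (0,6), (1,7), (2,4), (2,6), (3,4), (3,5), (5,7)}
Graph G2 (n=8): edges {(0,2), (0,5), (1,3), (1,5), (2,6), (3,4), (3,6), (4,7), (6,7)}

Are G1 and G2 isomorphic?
Yes, isomorphic

The graphs are isomorphic.
One valid mapping φ: V(G1) → V(G2): 0→3, 1→4, 2→5, 3→2, 4→0, 5→6, 6→1, 7→7

Verify φ preserves adjacency — for each edge of G1, its image is an edge of G2:
  (0,1) → (φ(0),φ(1)) = (3,4) ∈ E(G2) ✓
  (0,5) → (φ(0),φ(5)) = (3,6) ∈ E(G2) ✓
  (0,6) → (φ(0),φ(6)) = (1,3) ∈ E(G2) ✓
  (1,7) → (φ(1),φ(7)) = (4,7) ∈ E(G2) ✓
  (2,4) → (φ(2),φ(4)) = (0,5) ∈ E(G2) ✓
  (2,6) → (φ(2),φ(6)) = (1,5) ∈ E(G2) ✓
  (3,4) → (φ(3),φ(4)) = (0,2) ∈ E(G2) ✓
  (3,5) → (φ(3),φ(5)) = (2,6) ∈ E(G2) ✓
  (5,7) → (φ(5),φ(7)) = (6,7) ∈ E(G2) ✓
All 9 edges of G1 map to edges of G2, and |E(G1)| = |E(G2)| = 9, so φ is a bijection on edges as well as vertices. Hence G1 ≅ G2.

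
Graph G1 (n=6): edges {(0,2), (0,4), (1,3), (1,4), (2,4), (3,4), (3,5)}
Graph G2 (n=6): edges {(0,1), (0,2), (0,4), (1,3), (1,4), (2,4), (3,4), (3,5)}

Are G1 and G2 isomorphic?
No, not isomorphic

The graphs are NOT isomorphic.

Counting edges: G1 has 7 edge(s); G2 has 8 edge(s).
Edge count is an isomorphism invariant (a bijection on vertices induces a bijection on edges), so differing edge counts rule out isomorphism.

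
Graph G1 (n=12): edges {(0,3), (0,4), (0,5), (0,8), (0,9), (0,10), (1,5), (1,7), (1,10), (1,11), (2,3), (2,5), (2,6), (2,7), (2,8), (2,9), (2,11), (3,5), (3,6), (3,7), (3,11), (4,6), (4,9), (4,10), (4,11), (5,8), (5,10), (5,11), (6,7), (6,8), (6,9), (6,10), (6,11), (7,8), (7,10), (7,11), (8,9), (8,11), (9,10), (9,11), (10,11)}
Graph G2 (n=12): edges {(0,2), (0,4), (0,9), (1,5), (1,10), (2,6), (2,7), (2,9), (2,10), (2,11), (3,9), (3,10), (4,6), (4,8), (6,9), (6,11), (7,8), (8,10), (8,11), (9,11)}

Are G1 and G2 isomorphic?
No, not isomorphic

The graphs are NOT isomorphic.

Counting triangles (3-cliques): G1 has 51, G2 has 5.
Triangle count is an isomorphism invariant, so differing triangle counts rule out isomorphism.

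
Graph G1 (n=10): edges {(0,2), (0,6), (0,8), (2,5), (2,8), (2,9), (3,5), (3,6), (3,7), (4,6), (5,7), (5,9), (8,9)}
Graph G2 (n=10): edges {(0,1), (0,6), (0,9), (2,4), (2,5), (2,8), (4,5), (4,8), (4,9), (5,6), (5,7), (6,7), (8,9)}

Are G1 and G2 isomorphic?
Yes, isomorphic

The graphs are isomorphic.
One valid mapping φ: V(G1) → V(G2): 0→9, 1→3, 2→4, 3→6, 4→1, 5→5, 6→0, 7→7, 8→8, 9→2

Verify φ preserves adjacency — for each edge of G1, its image is an edge of G2:
  (0,2) → (φ(0),φ(2)) = (4,9) ∈ E(G2) ✓
  (0,6) → (φ(0),φ(6)) = (0,9) ∈ E(G2) ✓
  (0,8) → (φ(0),φ(8)) = (8,9) ∈ E(G2) ✓
  (2,5) → (φ(2),φ(5)) = (4,5) ∈ E(G2) ✓
  (2,8) → (φ(2),φ(8)) = (4,8) ∈ E(G2) ✓
  (2,9) → (φ(2),φ(9)) = (2,4) ∈ E(G2) ✓
  (3,5) → (φ(3),φ(5)) = (5,6) ∈ E(G2) ✓
  (3,6) → (φ(3),φ(6)) = (0,6) ∈ E(G2) ✓
  (3,7) → (φ(3),φ(7)) = (6,7) ∈ E(G2) ✓
  (4,6) → (φ(4),φ(6)) = (0,1) ∈ E(G2) ✓
  (5,7) → (φ(5),φ(7)) = (5,7) ∈ E(G2) ✓
  (5,9) → (φ(5),φ(9)) = (2,5) ∈ E(G2) ✓
  (8,9) → (φ(8),φ(9)) = (2,8) ∈ E(G2) ✓
All 13 edges of G1 map to edges of G2, and |E(G1)| = |E(G2)| = 13, so φ is a bijection on edges as well as vertices. Hence G1 ≅ G2.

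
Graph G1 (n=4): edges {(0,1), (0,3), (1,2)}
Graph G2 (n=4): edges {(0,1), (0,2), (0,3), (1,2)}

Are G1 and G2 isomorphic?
No, not isomorphic

The graphs are NOT isomorphic.

Counting triangles (3-cliques): G1 has 0, G2 has 1.
Triangle count is an isomorphism invariant, so differing triangle counts rule out isomorphism.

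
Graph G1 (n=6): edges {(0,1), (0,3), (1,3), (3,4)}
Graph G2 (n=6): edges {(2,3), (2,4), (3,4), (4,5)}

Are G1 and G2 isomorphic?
Yes, isomorphic

The graphs are isomorphic.
One valid mapping φ: V(G1) → V(G2): 0→2, 1→3, 2→0, 3→4, 4→5, 5→1

Verify φ preserves adjacency — for each edge of G1, its image is an edge of G2:
  (0,1) → (φ(0),φ(1)) = (2,3) ∈ E(G2) ✓
  (0,3) → (φ(0),φ(3)) = (2,4) ∈ E(G2) ✓
  (1,3) → (φ(1),φ(3)) = (3,4) ∈ E(G2) ✓
  (3,4) → (φ(3),φ(4)) = (4,5) ∈ E(G2) ✓
All 4 edges of G1 map to edges of G2, and |E(G1)| = |E(G2)| = 4, so φ is a bijection on edges as well as vertices. Hence G1 ≅ G2.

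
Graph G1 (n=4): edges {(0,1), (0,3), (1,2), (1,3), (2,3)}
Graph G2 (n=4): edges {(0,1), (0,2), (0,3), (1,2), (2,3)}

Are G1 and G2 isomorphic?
Yes, isomorphic

The graphs are isomorphic.
One valid mapping φ: V(G1) → V(G2): 0→1, 1→0, 2→3, 3→2

Verify φ preserves adjacency — for each edge of G1, its image is an edge of G2:
  (0,1) → (φ(0),φ(1)) = (0,1) ∈ E(G2) ✓
  (0,3) → (φ(0),φ(3)) = (1,2) ∈ E(G2) ✓
  (1,2) → (φ(1),φ(2)) = (0,3) ∈ E(G2) ✓
  (1,3) → (φ(1),φ(3)) = (0,2) ∈ E(G2) ✓
  (2,3) → (φ(2),φ(3)) = (2,3) ∈ E(G2) ✓
All 5 edges of G1 map to edges of G2, and |E(G1)| = |E(G2)| = 5, so φ is a bijection on edges as well as vertices. Hence G1 ≅ G2.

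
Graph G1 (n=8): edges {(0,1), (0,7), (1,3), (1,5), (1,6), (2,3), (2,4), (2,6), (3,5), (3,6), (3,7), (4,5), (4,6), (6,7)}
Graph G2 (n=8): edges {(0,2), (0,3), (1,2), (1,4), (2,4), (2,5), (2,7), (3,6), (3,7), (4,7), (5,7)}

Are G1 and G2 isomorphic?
No, not isomorphic

The graphs are NOT isomorphic.

Counting triangles (3-cliques): G1 has 5, G2 has 3.
Triangle count is an isomorphism invariant, so differing triangle counts rule out isomorphism.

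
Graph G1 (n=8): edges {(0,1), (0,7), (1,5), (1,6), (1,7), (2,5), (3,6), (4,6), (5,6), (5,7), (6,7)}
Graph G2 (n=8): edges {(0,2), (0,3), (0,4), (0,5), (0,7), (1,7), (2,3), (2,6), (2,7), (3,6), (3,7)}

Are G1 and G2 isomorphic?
Yes, isomorphic

The graphs are isomorphic.
One valid mapping φ: V(G1) → V(G2): 0→6, 1→2, 2→1, 3→4, 4→5, 5→7, 6→0, 7→3

Verify φ preserves adjacency — for each edge of G1, its image is an edge of G2:
  (0,1) → (φ(0),φ(1)) = (2,6) ∈ E(G2) ✓
  (0,7) → (φ(0),φ(7)) = (3,6) ∈ E(G2) ✓
  (1,5) → (φ(1),φ(5)) = (2,7) ∈ E(G2) ✓
  (1,6) → (φ(1),φ(6)) = (0,2) ∈ E(G2) ✓
  (1,7) → (φ(1),φ(7)) = (2,3) ∈ E(G2) ✓
  (2,5) → (φ(2),φ(5)) = (1,7) ∈ E(G2) ✓
  (3,6) → (φ(3),φ(6)) = (0,4) ∈ E(G2) ✓
  (4,6) → (φ(4),φ(6)) = (0,5) ∈ E(G2) ✓
  (5,6) → (φ(5),φ(6)) = (0,7) ∈ E(G2) ✓
  (5,7) → (φ(5),φ(7)) = (3,7) ∈ E(G2) ✓
  (6,7) → (φ(6),φ(7)) = (0,3) ∈ E(G2) ✓
All 11 edges of G1 map to edges of G2, and |E(G1)| = |E(G2)| = 11, so φ is a bijection on edges as well as vertices. Hence G1 ≅ G2.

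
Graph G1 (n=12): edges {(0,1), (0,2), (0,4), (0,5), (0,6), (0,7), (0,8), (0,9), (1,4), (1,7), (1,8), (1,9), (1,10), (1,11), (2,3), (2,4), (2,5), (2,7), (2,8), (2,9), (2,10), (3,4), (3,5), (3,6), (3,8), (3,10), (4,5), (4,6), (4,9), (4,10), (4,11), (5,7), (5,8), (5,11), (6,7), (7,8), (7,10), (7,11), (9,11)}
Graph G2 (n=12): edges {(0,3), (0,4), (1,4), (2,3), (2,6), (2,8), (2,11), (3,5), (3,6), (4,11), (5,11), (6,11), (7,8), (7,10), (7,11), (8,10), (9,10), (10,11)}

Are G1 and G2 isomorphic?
No, not isomorphic

The graphs are NOT isomorphic.

Degrees in G1: deg(0)=8, deg(1)=7, deg(2)=8, deg(3)=6, deg(4)=9, deg(5)=7, deg(6)=4, deg(7)=8, deg(8)=6, deg(9)=5, deg(10)=5, deg(11)=5.
Sorted degree sequence of G1: [9, 8, 8, 8, 7, 7, 6, 6, 5, 5, 5, 4].
Degrees in G2: deg(0)=2, deg(1)=1, deg(2)=4, deg(3)=4, deg(4)=3, deg(5)=2, deg(6)=3, deg(7)=3, deg(8)=3, deg(9)=1, deg(10)=4, deg(11)=6.
Sorted degree sequence of G2: [6, 4, 4, 4, 3, 3, 3, 3, 2, 2, 1, 1].
The (sorted) degree sequence is an isomorphism invariant, so since G1 and G2 have different degree sequences they cannot be isomorphic.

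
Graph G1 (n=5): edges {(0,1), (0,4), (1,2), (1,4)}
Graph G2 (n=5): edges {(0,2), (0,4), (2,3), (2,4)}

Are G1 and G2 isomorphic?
Yes, isomorphic

The graphs are isomorphic.
One valid mapping φ: V(G1) → V(G2): 0→0, 1→2, 2→3, 3→1, 4→4

Verify φ preserves adjacency — for each edge of G1, its image is an edge of G2:
  (0,1) → (φ(0),φ(1)) = (0,2) ∈ E(G2) ✓
  (0,4) → (φ(0),φ(4)) = (0,4) ∈ E(G2) ✓
  (1,2) → (φ(1),φ(2)) = (2,3) ∈ E(G2) ✓
  (1,4) → (φ(1),φ(4)) = (2,4) ∈ E(G2) ✓
All 4 edges of G1 map to edges of G2, and |E(G1)| = |E(G2)| = 4, so φ is a bijection on edges as well as vertices. Hence G1 ≅ G2.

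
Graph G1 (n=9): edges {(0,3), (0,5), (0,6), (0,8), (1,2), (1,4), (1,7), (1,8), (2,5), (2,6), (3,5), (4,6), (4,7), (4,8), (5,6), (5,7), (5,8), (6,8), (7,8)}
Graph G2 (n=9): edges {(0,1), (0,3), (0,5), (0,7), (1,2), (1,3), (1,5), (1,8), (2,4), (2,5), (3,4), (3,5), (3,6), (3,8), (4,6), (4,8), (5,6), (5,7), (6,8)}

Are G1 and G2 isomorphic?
Yes, isomorphic

The graphs are isomorphic.
One valid mapping φ: V(G1) → V(G2): 0→0, 1→4, 2→2, 3→7, 4→8, 5→5, 6→1, 7→6, 8→3

Verify φ preserves adjacency — for each edge of G1, its image is an edge of G2:
  (0,3) → (φ(0),φ(3)) = (0,7) ∈ E(G2) ✓
  (0,5) → (φ(0),φ(5)) = (0,5) ∈ E(G2) ✓
  (0,6) → (φ(0),φ(6)) = (0,1) ∈ E(G2) ✓
  (0,8) → (φ(0),φ(8)) = (0,3) ∈ E(G2) ✓
  (1,2) → (φ(1),φ(2)) = (2,4) ∈ E(G2) ✓
  (1,4) → (φ(1),φ(4)) = (4,8) ∈ E(G2) ✓
  (1,7) → (φ(1),φ(7)) = (4,6) ∈ E(G2) ✓
  (1,8) → (φ(1),φ(8)) = (3,4) ∈ E(G2) ✓
  (2,5) → (φ(2),φ(5)) = (2,5) ∈ E(G2) ✓
  (2,6) → (φ(2),φ(6)) = (1,2) ∈ E(G2) ✓
  (3,5) → (φ(3),φ(5)) = (5,7) ∈ E(G2) ✓
  (4,6) → (φ(4),φ(6)) = (1,8) ∈ E(G2) ✓
  (4,7) → (φ(4),φ(7)) = (6,8) ∈ E(G2) ✓
  (4,8) → (φ(4),φ(8)) = (3,8) ∈ E(G2) ✓
  (5,6) → (φ(5),φ(6)) = (1,5) ∈ E(G2) ✓
  (5,7) → (φ(5),φ(7)) = (5,6) ∈ E(G2) ✓
  (5,8) → (φ(5),φ(8)) = (3,5) ∈ E(G2) ✓
  (6,8) → (φ(6),φ(8)) = (1,3) ∈ E(G2) ✓
  (7,8) → (φ(7),φ(8)) = (3,6) ∈ E(G2) ✓
All 19 edges of G1 map to edges of G2, and |E(G1)| = |E(G2)| = 19, so φ is a bijection on edges as well as vertices. Hence G1 ≅ G2.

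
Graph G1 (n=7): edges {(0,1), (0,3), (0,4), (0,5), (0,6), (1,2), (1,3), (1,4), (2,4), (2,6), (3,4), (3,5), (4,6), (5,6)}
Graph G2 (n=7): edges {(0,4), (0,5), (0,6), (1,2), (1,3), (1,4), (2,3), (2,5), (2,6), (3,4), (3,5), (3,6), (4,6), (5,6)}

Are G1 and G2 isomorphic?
Yes, isomorphic

The graphs are isomorphic.
One valid mapping φ: V(G1) → V(G2): 0→3, 1→5, 2→0, 3→2, 4→6, 5→1, 6→4

Verify φ preserves adjacency — for each edge of G1, its image is an edge of G2:
  (0,1) → (φ(0),φ(1)) = (3,5) ∈ E(G2) ✓
  (0,3) → (φ(0),φ(3)) = (2,3) ∈ E(G2) ✓
  (0,4) → (φ(0),φ(4)) = (3,6) ∈ E(G2) ✓
  (0,5) → (φ(0),φ(5)) = (1,3) ∈ E(G2) ✓
  (0,6) → (φ(0),φ(6)) = (3,4) ∈ E(G2) ✓
  (1,2) → (φ(1),φ(2)) = (0,5) ∈ E(G2) ✓
  (1,3) → (φ(1),φ(3)) = (2,5) ∈ E(G2) ✓
  (1,4) → (φ(1),φ(4)) = (5,6) ∈ E(G2) ✓
  (2,4) → (φ(2),φ(4)) = (0,6) ∈ E(G2) ✓
  (2,6) → (φ(2),φ(6)) = (0,4) ∈ E(G2) ✓
  (3,4) → (φ(3),φ(4)) = (2,6) ∈ E(G2) ✓
  (3,5) → (φ(3),φ(5)) = (1,2) ∈ E(G2) ✓
  (4,6) → (φ(4),φ(6)) = (4,6) ∈ E(G2) ✓
  (5,6) → (φ(5),φ(6)) = (1,4) ∈ E(G2) ✓
All 14 edges of G1 map to edges of G2, and |E(G1)| = |E(G2)| = 14, so φ is a bijection on edges as well as vertices. Hence G1 ≅ G2.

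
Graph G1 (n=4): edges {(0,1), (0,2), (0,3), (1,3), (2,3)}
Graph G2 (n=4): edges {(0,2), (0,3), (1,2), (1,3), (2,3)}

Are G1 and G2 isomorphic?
Yes, isomorphic

The graphs are isomorphic.
One valid mapping φ: V(G1) → V(G2): 0→2, 1→0, 2→1, 3→3

Verify φ preserves adjacency — for each edge of G1, its image is an edge of G2:
  (0,1) → (φ(0),φ(1)) = (0,2) ∈ E(G2) ✓
  (0,2) → (φ(0),φ(2)) = (1,2) ∈ E(G2) ✓
  (0,3) → (φ(0),φ(3)) = (2,3) ∈ E(G2) ✓
  (1,3) → (φ(1),φ(3)) = (0,3) ∈ E(G2) ✓
  (2,3) → (φ(2),φ(3)) = (1,3) ∈ E(G2) ✓
All 5 edges of G1 map to edges of G2, and |E(G1)| = |E(G2)| = 5, so φ is a bijection on edges as well as vertices. Hence G1 ≅ G2.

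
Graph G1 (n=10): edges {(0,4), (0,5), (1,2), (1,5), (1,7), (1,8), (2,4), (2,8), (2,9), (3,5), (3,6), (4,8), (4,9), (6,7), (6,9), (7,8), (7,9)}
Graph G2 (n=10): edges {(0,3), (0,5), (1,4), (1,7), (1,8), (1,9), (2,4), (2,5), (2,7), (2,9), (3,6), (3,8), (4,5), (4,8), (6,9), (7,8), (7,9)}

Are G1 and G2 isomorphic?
Yes, isomorphic

The graphs are isomorphic.
One valid mapping φ: V(G1) → V(G2): 0→6, 1→8, 2→7, 3→0, 4→9, 5→3, 6→5, 7→4, 8→1, 9→2

Verify φ preserves adjacency — for each edge of G1, its image is an edge of G2:
  (0,4) → (φ(0),φ(4)) = (6,9) ∈ E(G2) ✓
  (0,5) → (φ(0),φ(5)) = (3,6) ∈ E(G2) ✓
  (1,2) → (φ(1),φ(2)) = (7,8) ∈ E(G2) ✓
  (1,5) → (φ(1),φ(5)) = (3,8) ∈ E(G2) ✓
  (1,7) → (φ(1),φ(7)) = (4,8) ∈ E(G2) ✓
  (1,8) → (φ(1),φ(8)) = (1,8) ∈ E(G2) ✓
  (2,4) → (φ(2),φ(4)) = (7,9) ∈ E(G2) ✓
  (2,8) → (φ(2),φ(8)) = (1,7) ∈ E(G2) ✓
  (2,9) → (φ(2),φ(9)) = (2,7) ∈ E(G2) ✓
  (3,5) → (φ(3),φ(5)) = (0,3) ∈ E(G2) ✓
  (3,6) → (φ(3),φ(6)) = (0,5) ∈ E(G2) ✓
  (4,8) → (φ(4),φ(8)) = (1,9) ∈ E(G2) ✓
  (4,9) → (φ(4),φ(9)) = (2,9) ∈ E(G2) ✓
  (6,7) → (φ(6),φ(7)) = (4,5) ∈ E(G2) ✓
  (6,9) → (φ(6),φ(9)) = (2,5) ∈ E(G2) ✓
  (7,8) → (φ(7),φ(8)) = (1,4) ∈ E(G2) ✓
  (7,9) → (φ(7),φ(9)) = (2,4) ∈ E(G2) ✓
All 17 edges of G1 map to edges of G2, and |E(G1)| = |E(G2)| = 17, so φ is a bijection on edges as well as vertices. Hence G1 ≅ G2.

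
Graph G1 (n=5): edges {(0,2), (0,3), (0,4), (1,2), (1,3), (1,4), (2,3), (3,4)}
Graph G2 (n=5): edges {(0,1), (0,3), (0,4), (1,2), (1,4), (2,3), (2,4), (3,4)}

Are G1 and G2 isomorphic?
Yes, isomorphic

The graphs are isomorphic.
One valid mapping φ: V(G1) → V(G2): 0→3, 1→1, 2→0, 3→4, 4→2

Verify φ preserves adjacency — for each edge of G1, its image is an edge of G2:
  (0,2) → (φ(0),φ(2)) = (0,3) ∈ E(G2) ✓
  (0,3) → (φ(0),φ(3)) = (3,4) ∈ E(G2) ✓
  (0,4) → (φ(0),φ(4)) = (2,3) ∈ E(G2) ✓
  (1,2) → (φ(1),φ(2)) = (0,1) ∈ E(G2) ✓
  (1,3) → (φ(1),φ(3)) = (1,4) ∈ E(G2) ✓
  (1,4) → (φ(1),φ(4)) = (1,2) ∈ E(G2) ✓
  (2,3) → (φ(2),φ(3)) = (0,4) ∈ E(G2) ✓
  (3,4) → (φ(3),φ(4)) = (2,4) ∈ E(G2) ✓
All 8 edges of G1 map to edges of G2, and |E(G1)| = |E(G2)| = 8, so φ is a bijection on edges as well as vertices. Hence G1 ≅ G2.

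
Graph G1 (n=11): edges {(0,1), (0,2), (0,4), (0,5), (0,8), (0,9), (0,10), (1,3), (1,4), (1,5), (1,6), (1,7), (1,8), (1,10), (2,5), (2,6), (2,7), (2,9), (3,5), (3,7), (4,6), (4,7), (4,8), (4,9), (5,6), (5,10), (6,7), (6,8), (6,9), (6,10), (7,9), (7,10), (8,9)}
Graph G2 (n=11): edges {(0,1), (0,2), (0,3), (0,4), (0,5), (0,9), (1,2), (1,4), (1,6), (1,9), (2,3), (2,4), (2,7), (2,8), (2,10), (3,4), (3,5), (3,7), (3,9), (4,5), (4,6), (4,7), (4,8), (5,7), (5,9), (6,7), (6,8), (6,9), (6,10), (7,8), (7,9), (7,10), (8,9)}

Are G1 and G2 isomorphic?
Yes, isomorphic

The graphs are isomorphic.
One valid mapping φ: V(G1) → V(G2): 0→9, 1→7, 2→1, 3→10, 4→3, 5→6, 6→4, 7→2, 8→5, 9→0, 10→8

Verify φ preserves adjacency — for each edge of G1, its image is an edge of G2:
  (0,1) → (φ(0),φ(1)) = (7,9) ∈ E(G2) ✓
  (0,2) → (φ(0),φ(2)) = (1,9) ∈ E(G2) ✓
  (0,4) → (φ(0),φ(4)) = (3,9) ∈ E(G2) ✓
  (0,5) → (φ(0),φ(5)) = (6,9) ∈ E(G2) ✓
  (0,8) → (φ(0),φ(8)) = (5,9) ∈ E(G2) ✓
  (0,9) → (φ(0),φ(9)) = (0,9) ∈ E(G2) ✓
  (0,10) → (φ(0),φ(10)) = (8,9) ∈ E(G2) ✓
  (1,3) → (φ(1),φ(3)) = (7,10) ∈ E(G2) ✓
  (1,4) → (φ(1),φ(4)) = (3,7) ∈ E(G2) ✓
  (1,5) → (φ(1),φ(5)) = (6,7) ∈ E(G2) ✓
  (1,6) → (φ(1),φ(6)) = (4,7) ∈ E(G2) ✓
  (1,7) → (φ(1),φ(7)) = (2,7) ∈ E(G2) ✓
  (1,8) → (φ(1),φ(8)) = (5,7) ∈ E(G2) ✓
  (1,10) → (φ(1),φ(10)) = (7,8) ∈ E(G2) ✓
  (2,5) → (φ(2),φ(5)) = (1,6) ∈ E(G2) ✓
  (2,6) → (φ(2),φ(6)) = (1,4) ∈ E(G2) ✓
  (2,7) → (φ(2),φ(7)) = (1,2) ∈ E(G2) ✓
  (2,9) → (φ(2),φ(9)) = (0,1) ∈ E(G2) ✓
  (3,5) → (φ(3),φ(5)) = (6,10) ∈ E(G2) ✓
  (3,7) → (φ(3),φ(7)) = (2,10) ∈ E(G2) ✓
  (4,6) → (φ(4),φ(6)) = (3,4) ∈ E(G2) ✓
  (4,7) → (φ(4),φ(7)) = (2,3) ∈ E(G2) ✓
  (4,8) → (φ(4),φ(8)) = (3,5) ∈ E(G2) ✓
  (4,9) → (φ(4),φ(9)) = (0,3) ∈ E(G2) ✓
  (5,6) → (φ(5),φ(6)) = (4,6) ∈ E(G2) ✓
  (5,10) → (φ(5),φ(10)) = (6,8) ∈ E(G2) ✓
  (6,7) → (φ(6),φ(7)) = (2,4) ∈ E(G2) ✓
  (6,8) → (φ(6),φ(8)) = (4,5) ∈ E(G2) ✓
  (6,9) → (φ(6),φ(9)) = (0,4) ∈ E(G2) ✓
  (6,10) → (φ(6),φ(10)) = (4,8) ∈ E(G2) ✓
  (7,9) → (φ(7),φ(9)) = (0,2) ∈ E(G2) ✓
  (7,10) → (φ(7),φ(10)) = (2,8) ∈ E(G2) ✓
  (8,9) → (φ(8),φ(9)) = (0,5) ∈ E(G2) ✓
All 33 edges of G1 map to edges of G2, and |E(G1)| = |E(G2)| = 33, so φ is a bijection on edges as well as vertices. Hence G1 ≅ G2.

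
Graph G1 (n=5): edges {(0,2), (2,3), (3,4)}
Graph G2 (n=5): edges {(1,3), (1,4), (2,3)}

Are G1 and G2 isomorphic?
Yes, isomorphic

The graphs are isomorphic.
One valid mapping φ: V(G1) → V(G2): 0→2, 1→0, 2→3, 3→1, 4→4

Verify φ preserves adjacency — for each edge of G1, its image is an edge of G2:
  (0,2) → (φ(0),φ(2)) = (2,3) ∈ E(G2) ✓
  (2,3) → (φ(2),φ(3)) = (1,3) ∈ E(G2) ✓
  (3,4) → (φ(3),φ(4)) = (1,4) ∈ E(G2) ✓
All 3 edges of G1 map to edges of G2, and |E(G1)| = |E(G2)| = 3, so φ is a bijection on edges as well as vertices. Hence G1 ≅ G2.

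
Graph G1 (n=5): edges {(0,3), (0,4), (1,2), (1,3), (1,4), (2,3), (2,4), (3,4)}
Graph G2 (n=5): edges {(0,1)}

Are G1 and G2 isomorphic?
No, not isomorphic

The graphs are NOT isomorphic.

Connected components of G1: 1 component(s) with vertex sets [[0, 1, 2, 3, 4]], sizes [5].
Connected components of G2: 4 component(s) with vertex sets [[2], [3], [4], [0, 1]], sizes [1, 1, 1, 2].
The number of connected components (and the multiset of component sizes) is an isomorphism invariant — an isomorphism maps each component of G1 bijectively onto a component of G2. Since G1 has 1 component(s) and G2 has 4, they cannot be isomorphic.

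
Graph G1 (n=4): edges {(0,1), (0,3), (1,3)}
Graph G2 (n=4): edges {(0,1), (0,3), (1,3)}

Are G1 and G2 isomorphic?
Yes, isomorphic

The graphs are isomorphic.
One valid mapping φ: V(G1) → V(G2): 0→3, 1→0, 2→2, 3→1

Verify φ preserves adjacency — for each edge of G1, its image is an edge of G2:
  (0,1) → (φ(0),φ(1)) = (0,3) ∈ E(G2) ✓
  (0,3) → (φ(0),φ(3)) = (1,3) ∈ E(G2) ✓
  (1,3) → (φ(1),φ(3)) = (0,1) ∈ E(G2) ✓
All 3 edges of G1 map to edges of G2, and |E(G1)| = |E(G2)| = 3, so φ is a bijection on edges as well as vertices. Hence G1 ≅ G2.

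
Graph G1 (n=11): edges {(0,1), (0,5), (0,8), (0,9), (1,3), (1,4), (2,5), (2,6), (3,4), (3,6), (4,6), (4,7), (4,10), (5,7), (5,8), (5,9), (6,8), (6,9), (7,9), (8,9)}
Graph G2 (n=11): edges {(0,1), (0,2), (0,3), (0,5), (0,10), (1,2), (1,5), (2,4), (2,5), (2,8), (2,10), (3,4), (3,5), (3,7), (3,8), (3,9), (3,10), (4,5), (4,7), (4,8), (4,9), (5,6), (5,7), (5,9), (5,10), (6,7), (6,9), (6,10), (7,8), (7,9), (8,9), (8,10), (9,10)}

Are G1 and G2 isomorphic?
No, not isomorphic

The graphs are NOT isomorphic.

Counting triangles (3-cliques): G1 has 8, G2 has 38.
Triangle count is an isomorphism invariant, so differing triangle counts rule out isomorphism.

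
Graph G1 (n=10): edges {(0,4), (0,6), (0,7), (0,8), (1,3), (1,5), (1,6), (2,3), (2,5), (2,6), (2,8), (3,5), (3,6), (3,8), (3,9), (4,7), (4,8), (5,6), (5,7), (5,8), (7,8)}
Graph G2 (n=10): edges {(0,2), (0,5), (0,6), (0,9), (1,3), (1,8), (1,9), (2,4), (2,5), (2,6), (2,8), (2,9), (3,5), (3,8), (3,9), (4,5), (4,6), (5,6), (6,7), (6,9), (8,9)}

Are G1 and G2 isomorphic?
Yes, isomorphic

The graphs are isomorphic.
One valid mapping φ: V(G1) → V(G2): 0→3, 1→4, 2→0, 3→6, 4→1, 5→2, 6→5, 7→8, 8→9, 9→7

Verify φ preserves adjacency — for each edge of G1, its image is an edge of G2:
  (0,4) → (φ(0),φ(4)) = (1,3) ∈ E(G2) ✓
  (0,6) → (φ(0),φ(6)) = (3,5) ∈ E(G2) ✓
  (0,7) → (φ(0),φ(7)) = (3,8) ∈ E(G2) ✓
  (0,8) → (φ(0),φ(8)) = (3,9) ∈ E(G2) ✓
  (1,3) → (φ(1),φ(3)) = (4,6) ∈ E(G2) ✓
  (1,5) → (φ(1),φ(5)) = (2,4) ∈ E(G2) ✓
  (1,6) → (φ(1),φ(6)) = (4,5) ∈ E(G2) ✓
  (2,3) → (φ(2),φ(3)) = (0,6) ∈ E(G2) ✓
  (2,5) → (φ(2),φ(5)) = (0,2) ∈ E(G2) ✓
  (2,6) → (φ(2),φ(6)) = (0,5) ∈ E(G2) ✓
  (2,8) → (φ(2),φ(8)) = (0,9) ∈ E(G2) ✓
  (3,5) → (φ(3),φ(5)) = (2,6) ∈ E(G2) ✓
  (3,6) → (φ(3),φ(6)) = (5,6) ∈ E(G2) ✓
  (3,8) → (φ(3),φ(8)) = (6,9) ∈ E(G2) ✓
  (3,9) → (φ(3),φ(9)) = (6,7) ∈ E(G2) ✓
  (4,7) → (φ(4),φ(7)) = (1,8) ∈ E(G2) ✓
  (4,8) → (φ(4),φ(8)) = (1,9) ∈ E(G2) ✓
  (5,6) → (φ(5),φ(6)) = (2,5) ∈ E(G2) ✓
  (5,7) → (φ(5),φ(7)) = (2,8) ∈ E(G2) ✓
  (5,8) → (φ(5),φ(8)) = (2,9) ∈ E(G2) ✓
  (7,8) → (φ(7),φ(8)) = (8,9) ∈ E(G2) ✓
All 21 edges of G1 map to edges of G2, and |E(G1)| = |E(G2)| = 21, so φ is a bijection on edges as well as vertices. Hence G1 ≅ G2.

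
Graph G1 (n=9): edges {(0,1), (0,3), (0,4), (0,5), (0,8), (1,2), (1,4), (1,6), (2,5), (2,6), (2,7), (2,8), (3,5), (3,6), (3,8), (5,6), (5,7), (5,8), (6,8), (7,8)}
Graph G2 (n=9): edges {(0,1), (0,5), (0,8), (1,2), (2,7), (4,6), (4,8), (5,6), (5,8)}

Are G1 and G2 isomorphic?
No, not isomorphic

The graphs are NOT isomorphic.

Connected components of G1: 1 component(s) with vertex sets [[0, 1, 2, 3, 4, 5, 6, 7, 8]], sizes [9].
Connected components of G2: 2 component(s) with vertex sets [[3], [0, 1, 2, 4, 5, 6, 7, 8]], sizes [1, 8].
The number of connected components (and the multiset of component sizes) is an isomorphism invariant — an isomorphism maps each component of G1 bijectively onto a component of G2. Since G1 has 1 component(s) and G2 has 2, they cannot be isomorphic.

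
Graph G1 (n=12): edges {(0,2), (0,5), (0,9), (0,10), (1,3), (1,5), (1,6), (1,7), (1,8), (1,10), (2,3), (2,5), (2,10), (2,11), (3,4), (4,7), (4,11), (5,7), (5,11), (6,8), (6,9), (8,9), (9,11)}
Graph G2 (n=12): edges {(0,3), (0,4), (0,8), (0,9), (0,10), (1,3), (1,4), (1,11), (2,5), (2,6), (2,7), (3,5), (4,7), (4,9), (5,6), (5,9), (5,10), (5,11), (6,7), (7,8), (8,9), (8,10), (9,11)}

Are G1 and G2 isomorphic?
Yes, isomorphic

The graphs are isomorphic.
One valid mapping φ: V(G1) → V(G2): 0→8, 1→5, 2→0, 3→3, 4→1, 5→9, 6→6, 7→11, 8→2, 9→7, 10→10, 11→4

Verify φ preserves adjacency — for each edge of G1, its image is an edge of G2:
  (0,2) → (φ(0),φ(2)) = (0,8) ∈ E(G2) ✓
  (0,5) → (φ(0),φ(5)) = (8,9) ∈ E(G2) ✓
  (0,9) → (φ(0),φ(9)) = (7,8) ∈ E(G2) ✓
  (0,10) → (φ(0),φ(10)) = (8,10) ∈ E(G2) ✓
  (1,3) → (φ(1),φ(3)) = (3,5) ∈ E(G2) ✓
  (1,5) → (φ(1),φ(5)) = (5,9) ∈ E(G2) ✓
  (1,6) → (φ(1),φ(6)) = (5,6) ∈ E(G2) ✓
  (1,7) → (φ(1),φ(7)) = (5,11) ∈ E(G2) ✓
  (1,8) → (φ(1),φ(8)) = (2,5) ∈ E(G2) ✓
  (1,10) → (φ(1),φ(10)) = (5,10) ∈ E(G2) ✓
  (2,3) → (φ(2),φ(3)) = (0,3) ∈ E(G2) ✓
  (2,5) → (φ(2),φ(5)) = (0,9) ∈ E(G2) ✓
  (2,10) → (φ(2),φ(10)) = (0,10) ∈ E(G2) ✓
  (2,11) → (φ(2),φ(11)) = (0,4) ∈ E(G2) ✓
  (3,4) → (φ(3),φ(4)) = (1,3) ∈ E(G2) ✓
  (4,7) → (φ(4),φ(7)) = (1,11) ∈ E(G2) ✓
  (4,11) → (φ(4),φ(11)) = (1,4) ∈ E(G2) ✓
  (5,7) → (φ(5),φ(7)) = (9,11) ∈ E(G2) ✓
  (5,11) → (φ(5),φ(11)) = (4,9) ∈ E(G2) ✓
  (6,8) → (φ(6),φ(8)) = (2,6) ∈ E(G2) ✓
  (6,9) → (φ(6),φ(9)) = (6,7) ∈ E(G2) ✓
  (8,9) → (φ(8),φ(9)) = (2,7) ∈ E(G2) ✓
  (9,11) → (φ(9),φ(11)) = (4,7) ∈ E(G2) ✓
All 23 edges of G1 map to edges of G2, and |E(G1)| = |E(G2)| = 23, so φ is a bijection on edges as well as vertices. Hence G1 ≅ G2.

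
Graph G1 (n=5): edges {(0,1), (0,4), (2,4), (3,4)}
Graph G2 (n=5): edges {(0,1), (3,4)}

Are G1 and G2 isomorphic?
No, not isomorphic

The graphs are NOT isomorphic.

Counting edges: G1 has 4 edge(s); G2 has 2 edge(s).
Edge count is an isomorphism invariant (a bijection on vertices induces a bijection on edges), so differing edge counts rule out isomorphism.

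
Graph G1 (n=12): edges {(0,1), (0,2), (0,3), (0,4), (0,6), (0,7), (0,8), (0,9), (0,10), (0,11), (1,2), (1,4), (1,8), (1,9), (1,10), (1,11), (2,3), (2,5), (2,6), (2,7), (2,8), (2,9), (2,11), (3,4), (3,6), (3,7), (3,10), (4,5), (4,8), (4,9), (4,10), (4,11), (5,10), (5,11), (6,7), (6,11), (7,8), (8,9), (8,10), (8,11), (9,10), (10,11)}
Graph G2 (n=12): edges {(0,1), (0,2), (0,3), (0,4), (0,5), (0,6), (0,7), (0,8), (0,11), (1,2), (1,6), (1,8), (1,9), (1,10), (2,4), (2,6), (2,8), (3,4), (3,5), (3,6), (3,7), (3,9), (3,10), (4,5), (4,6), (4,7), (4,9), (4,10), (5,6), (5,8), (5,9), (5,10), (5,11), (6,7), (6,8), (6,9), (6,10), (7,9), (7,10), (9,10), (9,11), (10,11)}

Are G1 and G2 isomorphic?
Yes, isomorphic

The graphs are isomorphic.
One valid mapping φ: V(G1) → V(G2): 0→6, 1→3, 2→0, 3→1, 4→10, 5→11, 6→8, 7→2, 8→4, 9→7, 10→9, 11→5

Verify φ preserves adjacency — for each edge of G1, its image is an edge of G2:
  (0,1) → (φ(0),φ(1)) = (3,6) ∈ E(G2) ✓
  (0,2) → (φ(0),φ(2)) = (0,6) ∈ E(G2) ✓
  (0,3) → (φ(0),φ(3)) = (1,6) ∈ E(G2) ✓
  (0,4) → (φ(0),φ(4)) = (6,10) ∈ E(G2) ✓
  (0,6) → (φ(0),φ(6)) = (6,8) ∈ E(G2) ✓
  (0,7) → (φ(0),φ(7)) = (2,6) ∈ E(G2) ✓
  (0,8) → (φ(0),φ(8)) = (4,6) ∈ E(G2) ✓
  (0,9) → (φ(0),φ(9)) = (6,7) ∈ E(G2) ✓
  (0,10) → (φ(0),φ(10)) = (6,9) ∈ E(G2) ✓
  (0,11) → (φ(0),φ(11)) = (5,6) ∈ E(G2) ✓
  (1,2) → (φ(1),φ(2)) = (0,3) ∈ E(G2) ✓
  (1,4) → (φ(1),φ(4)) = (3,10) ∈ E(G2) ✓
  (1,8) → (φ(1),φ(8)) = (3,4) ∈ E(G2) ✓
  (1,9) → (φ(1),φ(9)) = (3,7) ∈ E(G2) ✓
  (1,10) → (φ(1),φ(10)) = (3,9) ∈ E(G2) ✓
  (1,11) → (φ(1),φ(11)) = (3,5) ∈ E(G2) ✓
  (2,3) → (φ(2),φ(3)) = (0,1) ∈ E(G2) ✓
  (2,5) → (φ(2),φ(5)) = (0,11) ∈ E(G2) ✓
  (2,6) → (φ(2),φ(6)) = (0,8) ∈ E(G2) ✓
  (2,7) → (φ(2),φ(7)) = (0,2) ∈ E(G2) ✓
  (2,8) → (φ(2),φ(8)) = (0,4) ∈ E(G2) ✓
  (2,9) → (φ(2),φ(9)) = (0,7) ∈ E(G2) ✓
  (2,11) → (φ(2),φ(11)) = (0,5) ∈ E(G2) ✓
  (3,4) → (φ(3),φ(4)) = (1,10) ∈ E(G2) ✓
  (3,6) → (φ(3),φ(6)) = (1,8) ∈ E(G2) ✓
  (3,7) → (φ(3),φ(7)) = (1,2) ∈ E(G2) ✓
  (3,10) → (φ(3),φ(10)) = (1,9) ∈ E(G2) ✓
  (4,5) → (φ(4),φ(5)) = (10,11) ∈ E(G2) ✓
  (4,8) → (φ(4),φ(8)) = (4,10) ∈ E(G2) ✓
  (4,9) → (φ(4),φ(9)) = (7,10) ∈ E(G2) ✓
  (4,10) → (φ(4),φ(10)) = (9,10) ∈ E(G2) ✓
  (4,11) → (φ(4),φ(11)) = (5,10) ∈ E(G2) ✓
  (5,10) → (φ(5),φ(10)) = (9,11) ∈ E(G2) ✓
  (5,11) → (φ(5),φ(11)) = (5,11) ∈ E(G2) ✓
  (6,7) → (φ(6),φ(7)) = (2,8) ∈ E(G2) ✓
  (6,11) → (φ(6),φ(11)) = (5,8) ∈ E(G2) ✓
  (7,8) → (φ(7),φ(8)) = (2,4) ∈ E(G2) ✓
  (8,9) → (φ(8),φ(9)) = (4,7) ∈ E(G2) ✓
  (8,10) → (φ(8),φ(10)) = (4,9) ∈ E(G2) ✓
  (8,11) → (φ(8),φ(11)) = (4,5) ∈ E(G2) ✓
  (9,10) → (φ(9),φ(10)) = (7,9) ∈ E(G2) ✓
  (10,11) → (φ(10),φ(11)) = (5,9) ∈ E(G2) ✓
All 42 edges of G1 map to edges of G2, and |E(G1)| = |E(G2)| = 42, so φ is a bijection on edges as well as vertices. Hence G1 ≅ G2.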